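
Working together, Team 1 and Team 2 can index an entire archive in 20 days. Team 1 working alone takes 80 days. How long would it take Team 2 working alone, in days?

Combined rate is 1/20 per day.
Known contribution: 1/80 per day.
So Team 2's rate is 1/20 − 1/80 = 3/80, meaning 80/3 days alone.

80/3 days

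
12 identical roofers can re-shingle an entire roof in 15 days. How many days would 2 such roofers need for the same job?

90 days

Total work is 12·15 = 180 roofer-days.
With 2 roofers: 180/2 = 90 days.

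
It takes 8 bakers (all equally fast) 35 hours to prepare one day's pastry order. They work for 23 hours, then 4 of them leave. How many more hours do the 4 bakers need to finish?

One baker does 1/280 of the job per hour.
After 23 hours with 8 bakers, 23/35 is done (12/35 left).
With 4 bakers the rate is 4/280 = 1/70, so the rest takes 12/35 ÷ 1/70 = 24 hours.

24 hours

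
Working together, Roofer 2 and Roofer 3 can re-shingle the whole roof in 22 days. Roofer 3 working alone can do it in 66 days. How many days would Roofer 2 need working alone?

Combined rate is 1/22 per day.
Known contribution: 1/66 per day.
So Roofer 2's rate is 1/22 − 1/66 = 1/33, meaning 33 days alone.

33 days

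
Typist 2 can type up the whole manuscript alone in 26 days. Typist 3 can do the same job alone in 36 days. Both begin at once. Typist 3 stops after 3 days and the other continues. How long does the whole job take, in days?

143/6 days

In the first 3 days the combined rate is 31/468, so 31/156 of the job is done, leaving 125/156.
After typist 3 leaves the rate is 1/26 per day; the remaining 125/156 takes 125/6 days.
Total = 3 + 125/6 = 143/6 days.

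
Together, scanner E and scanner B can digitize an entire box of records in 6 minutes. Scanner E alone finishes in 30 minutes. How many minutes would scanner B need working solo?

15/2 minutes

Combined rate is 1/6 per minute.
Known contribution: 1/30 per minute.
So scanner B's rate is 1/6 − 1/30 = 2/15, meaning 15/2 minutes alone.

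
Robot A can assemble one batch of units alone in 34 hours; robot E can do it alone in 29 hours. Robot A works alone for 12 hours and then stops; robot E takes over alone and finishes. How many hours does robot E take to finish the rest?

319/17 hours

In 12 hours robot A does 12/34 = 6/17 of the job, leaving 11/17.
Robot E works at 1/29 per hour, so finishing takes 11/17 ÷ 1/29 = 319/17 hours.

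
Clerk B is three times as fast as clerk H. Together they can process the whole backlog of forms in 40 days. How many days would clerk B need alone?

Let clerk H's rate be r; then clerk B's rate is 3r, so together (3 + 1)r = 4r = 1/40.
Thus r = 1/160 per day.
Clerk H alone: 160 days; clerk B alone: 160/3 days.

160/3 days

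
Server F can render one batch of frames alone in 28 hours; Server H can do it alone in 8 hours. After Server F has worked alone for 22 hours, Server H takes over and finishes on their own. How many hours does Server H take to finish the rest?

12/7 hours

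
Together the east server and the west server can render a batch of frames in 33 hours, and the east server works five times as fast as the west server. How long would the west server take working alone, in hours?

198 hours

Let the west server's rate be r; then the east server's rate is 5r, so together (5 + 1)r = 6r = 1/33.
Thus r = 1/198 per hour.
The west server alone: 198 hours; the east server alone: 198/5 hours.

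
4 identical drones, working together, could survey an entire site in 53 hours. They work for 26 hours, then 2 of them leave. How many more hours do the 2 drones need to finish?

One drone does 1/212 of the job per hour.
After 26 hours with 4 drones, 26/53 is done (27/53 left).
With 2 drones the rate is 2/212 = 1/106, so the rest takes 27/53 ÷ 1/106 = 54 hours.

54 hours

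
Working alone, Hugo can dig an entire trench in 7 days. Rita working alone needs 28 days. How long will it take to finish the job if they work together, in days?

With two workers the combined time is the product over the sum: 7·28/(7+28) = 196/35 = 28/5 days.

28/5 days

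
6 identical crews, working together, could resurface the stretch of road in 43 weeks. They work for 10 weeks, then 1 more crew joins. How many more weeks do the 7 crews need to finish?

198/7 weeks

One crew does 1/258 of the job per week.
After 10 weeks with 6 crews, 10/43 is done (33/43 left).
With 7 crews the rate is 7/258, so the rest takes 33/43 ÷ 7/258 = 198/7 weeks.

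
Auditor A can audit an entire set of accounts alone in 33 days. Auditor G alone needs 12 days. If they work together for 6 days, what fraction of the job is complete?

15/22

Combined rate: 1/33 + 1/12 = (4 + 11)/132 = 15/132 = 5/44 per day.
In 6 days they complete 6·5/44 = 15/22 of the job.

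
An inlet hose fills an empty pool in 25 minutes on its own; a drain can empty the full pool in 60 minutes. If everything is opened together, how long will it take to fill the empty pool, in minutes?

300/7 minutes

Net rate = 1/25 − 1/60 = (12 − 5)/300 = 7/300 per minute.
Filling time = 1 ÷ (7/300) = 300/7 minutes.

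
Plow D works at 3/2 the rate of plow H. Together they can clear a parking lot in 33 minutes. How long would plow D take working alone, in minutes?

Let plow H's rate be r; then plow D's rate is (3/2)r, so together (3/2 + 1)r = (5/2)r = 1/33.
Thus r = 2/165 per minute.
Plow H alone: 165/2 minutes; plow D alone: 55 minutes.

55 minutes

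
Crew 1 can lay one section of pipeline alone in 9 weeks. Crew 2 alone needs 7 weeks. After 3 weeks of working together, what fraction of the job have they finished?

16/21

Combined rate: 1/9 + 1/7 = (7 + 9)/63 = 16/63 per week.
In 3 weeks they complete 3·16/63 = 16/21 of the job.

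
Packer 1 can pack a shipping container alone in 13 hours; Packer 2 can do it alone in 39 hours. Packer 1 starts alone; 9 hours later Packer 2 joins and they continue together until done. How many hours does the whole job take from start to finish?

12 hours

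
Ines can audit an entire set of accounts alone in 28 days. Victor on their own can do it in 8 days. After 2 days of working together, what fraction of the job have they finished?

Combined rate: 1/28 + 1/8 = (2 + 7)/56 = 9/56 per day.
In 2 days they complete 2·9/56 = 9/28 of the job.

9/28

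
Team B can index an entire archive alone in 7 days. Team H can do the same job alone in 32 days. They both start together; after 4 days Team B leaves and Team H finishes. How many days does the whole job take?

In the first 4 days the combined rate is 39/224, so 39/56 of the job is done, leaving 17/56.
After Team B leaves the rate is 1/32 per day; the remaining 17/56 takes 68/7 days.
Total = 4 + 68/7 = 96/7 days.

96/7 days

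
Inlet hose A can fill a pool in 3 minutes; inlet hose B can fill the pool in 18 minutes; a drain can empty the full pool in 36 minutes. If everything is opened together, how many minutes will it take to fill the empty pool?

36/13 minutes

Net rate = 1/3 + 1/18 − 1/36 = (12 + 2 − 1)/36 = 13/36 per minute.
Filling time = 1 ÷ (13/36) = 36/13 minutes.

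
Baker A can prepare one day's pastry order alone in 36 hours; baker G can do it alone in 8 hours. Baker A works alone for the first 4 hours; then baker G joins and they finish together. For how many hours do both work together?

64/11 hours

In 4 hours baker A does 4/36 = 1/9 of the job, leaving 8/9.
Baker A and baker G together work at 11/72 per hour, so finishing takes 8/9 ÷ 11/72 = 64/11 hours.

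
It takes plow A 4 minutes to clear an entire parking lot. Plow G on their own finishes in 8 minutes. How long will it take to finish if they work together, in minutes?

8/3 minutes

Combined rate: 1/4 + 1/8 = (2 + 1)/8 = 3/8 per minute.
Time = 1 ÷ (3/8) = 8/3 minutes.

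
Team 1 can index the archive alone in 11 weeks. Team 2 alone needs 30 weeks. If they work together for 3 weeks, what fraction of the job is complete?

41/110

Combined rate: 1/11 + 1/30 = (30 + 11)/330 = 41/330 per week.
In 3 weeks they complete 3·41/330 = 41/110 of the job.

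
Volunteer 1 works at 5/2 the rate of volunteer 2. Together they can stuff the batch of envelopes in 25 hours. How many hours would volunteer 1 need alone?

Let volunteer 2's rate be r; then volunteer 1's rate is (5/2)r, so together (5/2 + 1)r = (7/2)r = 1/25.
Thus r = 2/175 per hour.
Volunteer 2 alone: 175/2 hours; volunteer 1 alone: 35 hours.

35 hours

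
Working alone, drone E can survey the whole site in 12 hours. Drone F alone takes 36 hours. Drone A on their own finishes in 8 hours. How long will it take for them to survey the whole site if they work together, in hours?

72/17 hours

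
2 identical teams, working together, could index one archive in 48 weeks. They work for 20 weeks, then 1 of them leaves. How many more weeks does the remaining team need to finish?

56 weeks

One team does 1/96 of the job per week.
After 20 weeks with 2 teams, 5/12 is done (7/12 left).
With 1 team the rate is 1/96, so the rest takes 7/12 ÷ 1/96 = 56 weeks.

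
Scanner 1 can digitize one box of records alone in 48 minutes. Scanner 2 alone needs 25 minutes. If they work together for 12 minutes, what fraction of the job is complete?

73/100

Combined rate: 1/48 + 1/25 = (25 + 48)/1200 = 73/1200 per minute.
In 12 minutes they complete 12·73/1200 = 73/100 of the job.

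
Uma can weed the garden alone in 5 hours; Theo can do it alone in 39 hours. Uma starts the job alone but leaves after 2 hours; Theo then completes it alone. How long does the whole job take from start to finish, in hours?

127/5 hours

In 2 hours Uma does 2/5 of the job, leaving 3/5.
Theo works at 1/39 per hour, so finishing takes 3/5 ÷ 1/39 = 117/5 hours.
Total time = 2 + 117/5 = 127/5 hours.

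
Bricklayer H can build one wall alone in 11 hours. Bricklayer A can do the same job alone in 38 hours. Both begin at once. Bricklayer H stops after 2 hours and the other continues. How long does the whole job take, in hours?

In the first 2 hours the combined rate is 49/418, so 49/209 of the job is done, leaving 160/209.
After bricklayer H leaves the rate is 1/38 per hour; the remaining 160/209 takes 320/11 hours.
Total = 2 + 320/11 = 342/11 hours.

342/11 hours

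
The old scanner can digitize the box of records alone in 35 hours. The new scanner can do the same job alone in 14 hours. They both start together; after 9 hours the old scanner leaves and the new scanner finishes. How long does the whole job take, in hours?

52/5 hours

In the first 9 hours the combined rate is 1/10, so 9/10 of the job is done, leaving 1/10.
After the old scanner leaves the rate is 1/14 per hour; the remaining 1/10 takes 7/5 hours.
Total = 9 + 7/5 = 52/5 hours.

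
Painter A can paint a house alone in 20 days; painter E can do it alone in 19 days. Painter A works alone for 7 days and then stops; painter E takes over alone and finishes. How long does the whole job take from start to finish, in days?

387/20 days

In 7 days painter A does 7/20 of the job, leaving 13/20.
Painter E works at 1/19 per day, so finishing takes 13/20 ÷ 1/19 = 247/20 days.
Total time = 7 + 247/20 = 387/20 days.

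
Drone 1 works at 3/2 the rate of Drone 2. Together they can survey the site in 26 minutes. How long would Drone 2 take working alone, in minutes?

65 minutes

Let Drone 2's rate be r; then Drone 1's rate is (3/2)r, so together (3/2 + 1)r = (5/2)r = 1/26.
Thus r = 1/65 per minute.
Drone 2 alone: 65 minutes; Drone 1 alone: 130/3 minutes.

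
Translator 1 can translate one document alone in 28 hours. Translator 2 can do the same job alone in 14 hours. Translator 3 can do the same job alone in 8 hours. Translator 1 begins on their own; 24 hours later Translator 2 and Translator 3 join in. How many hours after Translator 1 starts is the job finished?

320/13 hours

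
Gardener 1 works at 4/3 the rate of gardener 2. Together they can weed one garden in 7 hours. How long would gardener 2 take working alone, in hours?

49/3 hours

Let gardener 2's rate be r; then gardener 1's rate is (4/3)r, so together (4/3 + 1)r = (7/3)r = 1/7.
Thus r = 3/49 per hour.
Gardener 2 alone: 49/3 hours; gardener 1 alone: 49/4 hours.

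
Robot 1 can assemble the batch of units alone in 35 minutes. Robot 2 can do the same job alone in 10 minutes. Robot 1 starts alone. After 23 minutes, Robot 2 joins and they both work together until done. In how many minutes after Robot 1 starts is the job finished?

77/3 minutes

In the first 23 minutes Robot 1 alone does 23/35 of the job, leaving 12/35.
Once everyone is working, combined rate: 1/35 + 1/10 = (2 + 7)/70 = 9/70 per minute.
Remaining 12/35 at 9/70 per minute takes 8/3 minutes.
Total from the start = 23 + 8/3 = 77/3 minutes.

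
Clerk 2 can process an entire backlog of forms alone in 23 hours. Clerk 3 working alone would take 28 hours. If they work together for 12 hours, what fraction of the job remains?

8/161

Combined rate: 1/23 + 1/28 = (28 + 23)/644 = 51/644 per hour.
In 12 hours they complete 12·51/644 = 153/161 of the job.
So 8/161 remains.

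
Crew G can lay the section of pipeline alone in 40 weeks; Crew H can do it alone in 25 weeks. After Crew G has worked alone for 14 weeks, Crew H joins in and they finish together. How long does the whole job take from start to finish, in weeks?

24 weeks

In 14 weeks Crew G does 14/40 = 7/20 of the job, leaving 13/20.
Crew G and Crew H together work at 13/200 per week, so finishing takes 13/20 ÷ 13/200 = 10 weeks.
Total time = 14 + 10 = 24 weeks.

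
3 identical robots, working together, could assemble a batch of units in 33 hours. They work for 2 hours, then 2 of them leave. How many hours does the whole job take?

One robot does 1/99 of the job per hour.
After 2 hours with 3 robots, 2/33 is done (31/33 left).
With 1 robot the rate is 1/99, so the rest takes 31/33 ÷ 1/99 = 93 hours.
Total = 2 + 93 = 95 hours.

95 hours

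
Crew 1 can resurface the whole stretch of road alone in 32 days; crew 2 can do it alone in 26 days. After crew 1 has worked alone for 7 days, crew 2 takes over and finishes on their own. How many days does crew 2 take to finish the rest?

325/16 days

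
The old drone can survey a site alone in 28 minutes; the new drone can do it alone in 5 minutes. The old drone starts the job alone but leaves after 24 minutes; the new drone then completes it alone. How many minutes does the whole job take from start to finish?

In 24 minutes the old drone does 24/28 = 6/7 of the job, leaving 1/7.
The new drone works at 1/5 per minute, so finishing takes 1/7 ÷ 1/5 = 5/7 minutes.
Total time = 24 + 5/7 = 173/7 minutes.

173/7 minutes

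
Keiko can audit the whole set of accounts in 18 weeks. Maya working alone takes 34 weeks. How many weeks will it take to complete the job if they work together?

153/13 weeks

With two workers the combined time is the product over the sum: 18·34/(18+34) = 612/52 = 153/13 weeks.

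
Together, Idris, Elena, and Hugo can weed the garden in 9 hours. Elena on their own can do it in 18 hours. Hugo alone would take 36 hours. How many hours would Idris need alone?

Combined rate is 1/9 per hour.
Known contribution: 1/18 + 1/36 = (2 + 1)/36 = 3/36 = 1/12 per hour.
So Idris's rate is 1/9 − 1/12 = 1/36, meaning 36 hours alone.

36 hours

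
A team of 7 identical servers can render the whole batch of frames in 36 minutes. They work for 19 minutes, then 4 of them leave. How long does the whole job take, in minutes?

One server does 1/252 of the job per minute.
After 19 minutes with 7 servers, 19/36 is done (17/36 left).
With 3 servers the rate is 3/252 = 1/84, so the rest takes 17/36 ÷ 1/84 = 119/3 minutes.
Total = 19 + 119/3 = 176/3 minutes.

176/3 minutes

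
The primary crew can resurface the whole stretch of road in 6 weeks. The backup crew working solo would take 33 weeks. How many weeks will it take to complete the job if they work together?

With two workers the combined time is the product over the sum: 6·33/(6+33) = 198/39 = 66/13 weeks.

66/13 weeks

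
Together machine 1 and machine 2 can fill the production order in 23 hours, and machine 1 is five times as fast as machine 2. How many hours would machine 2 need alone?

138 hours

Let machine 2's rate be r; then machine 1's rate is 5r, so together (5 + 1)r = 6r = 1/23.
Thus r = 1/138 per hour.
Machine 2 alone: 138 hours; machine 1 alone: 138/5 hours.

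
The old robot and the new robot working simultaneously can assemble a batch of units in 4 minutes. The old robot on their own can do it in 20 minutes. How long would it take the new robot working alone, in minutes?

5 minutes

Combined rate is 1/4 per minute.
Known contribution: 1/20 per minute.
So the new robot's rate is 1/4 − 1/20 = 1/5, meaning 5 minutes alone.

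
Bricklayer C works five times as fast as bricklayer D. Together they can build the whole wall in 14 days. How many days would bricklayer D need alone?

84 days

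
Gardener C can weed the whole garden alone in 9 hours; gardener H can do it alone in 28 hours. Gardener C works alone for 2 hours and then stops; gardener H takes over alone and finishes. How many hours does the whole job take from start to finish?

214/9 hours

In 2 hours gardener C does 2/9 of the job, leaving 7/9.
Gardener H works at 1/28 per hour, so finishing takes 7/9 ÷ 1/28 = 196/9 hours.
Total time = 2 + 196/9 = 214/9 hours.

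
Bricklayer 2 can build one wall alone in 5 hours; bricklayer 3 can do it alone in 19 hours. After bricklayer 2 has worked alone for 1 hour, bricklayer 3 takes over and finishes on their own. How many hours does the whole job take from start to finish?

81/5 hours

In 1 hour bricklayer 2 does 1/5 of the job, leaving 4/5.
Bricklayer 3 works at 1/19 per hour, so finishing takes 4/5 ÷ 1/19 = 76/5 hours.
Total time = 1 + 76/5 = 81/5 hours.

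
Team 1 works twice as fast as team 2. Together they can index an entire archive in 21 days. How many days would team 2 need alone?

Let team 2's rate be r; then team 1's rate is 2r, so together (2 + 1)r = 3r = 1/21.
Thus r = 1/63 per day.
Team 2 alone: 63 days; team 1 alone: 63/2 days.

63 days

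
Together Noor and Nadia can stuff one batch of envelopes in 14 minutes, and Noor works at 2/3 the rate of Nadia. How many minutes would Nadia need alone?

Let Nadia's rate be r; then Noor's rate is (2/3)r, so together (2/3 + 1)r = (5/3)r = 1/14.
Thus r = 3/70 per minute.
Nadia alone: 70/3 minutes; Noor alone: 35 minutes.

70/3 minutes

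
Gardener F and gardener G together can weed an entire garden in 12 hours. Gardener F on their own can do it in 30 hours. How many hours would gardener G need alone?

Combined rate is 1/12 per hour.
Known contribution: 1/30 per hour.
So gardener G's rate is 1/12 − 1/30 = 1/20, meaning 20 hours alone.

20 hours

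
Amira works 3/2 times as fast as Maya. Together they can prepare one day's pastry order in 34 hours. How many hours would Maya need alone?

85 hours

Let Maya's rate be r; then Amira's rate is (3/2)r, so together (3/2 + 1)r = (5/2)r = 1/34.
Thus r = 1/85 per hour.
Maya alone: 85 hours; Amira alone: 170/3 hours.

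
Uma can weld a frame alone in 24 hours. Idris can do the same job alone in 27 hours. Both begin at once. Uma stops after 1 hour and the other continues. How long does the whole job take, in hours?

In the first 1 hour the combined rate is 17/216, so 17/216 of the job is done, leaving 199/216.
After Uma leaves the rate is 1/27 per hour; the remaining 199/216 takes 199/8 hours.
Total = 1 + 199/8 = 207/8 hours.

207/8 hours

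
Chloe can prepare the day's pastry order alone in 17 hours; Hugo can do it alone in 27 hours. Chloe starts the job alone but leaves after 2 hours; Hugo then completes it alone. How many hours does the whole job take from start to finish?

439/17 hours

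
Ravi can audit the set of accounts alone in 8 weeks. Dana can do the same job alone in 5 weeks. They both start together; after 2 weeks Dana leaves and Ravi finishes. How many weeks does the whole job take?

24/5 weeks

In the first 2 weeks the combined rate is 13/40, so 13/20 of the job is done, leaving 7/20.
After Dana leaves the rate is 1/8 per week; the remaining 7/20 takes 14/5 weeks.
Total = 2 + 14/5 = 24/5 weeks.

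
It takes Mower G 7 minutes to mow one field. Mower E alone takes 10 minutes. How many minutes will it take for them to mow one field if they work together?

Combined rate: 1/7 + 1/10 = (10 + 7)/70 = 17/70 per minute.
Time = 1 ÷ (17/70) = 70/17 minutes.

70/17 minutes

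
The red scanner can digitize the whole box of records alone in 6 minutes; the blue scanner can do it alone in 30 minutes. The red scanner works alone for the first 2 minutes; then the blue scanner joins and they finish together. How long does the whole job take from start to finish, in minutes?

16/3 minutes

In 2 minutes the red scanner does 2/6 = 1/3 of the job, leaving 2/3.
The red scanner and the blue scanner together work at 1/5 per minute, so finishing takes 2/3 ÷ 1/5 = 10/3 minutes.
Total time = 2 + 10/3 = 16/3 minutes.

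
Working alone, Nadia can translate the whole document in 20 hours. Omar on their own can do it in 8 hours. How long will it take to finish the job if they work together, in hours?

With two workers the combined time is the product over the sum: 20·8/(20+8) = 160/28 = 40/7 hours.

40/7 hours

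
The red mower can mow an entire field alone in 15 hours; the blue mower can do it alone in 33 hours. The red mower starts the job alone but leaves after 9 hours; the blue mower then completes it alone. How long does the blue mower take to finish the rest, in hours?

66/5 hours

In 9 hours the red mower does 9/15 = 3/5 of the job, leaving 2/5.
The blue mower works at 1/33 per hour, so finishing takes 2/5 ÷ 1/33 = 66/5 hours.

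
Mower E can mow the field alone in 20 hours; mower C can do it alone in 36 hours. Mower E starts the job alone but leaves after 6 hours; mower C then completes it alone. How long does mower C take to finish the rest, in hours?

In 6 hours mower E does 6/20 = 3/10 of the job, leaving 7/10.
Mower C works at 1/36 per hour, so finishing takes 7/10 ÷ 1/36 = 126/5 hours.

126/5 hours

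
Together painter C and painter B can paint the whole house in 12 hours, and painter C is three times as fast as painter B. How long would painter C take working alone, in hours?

16 hours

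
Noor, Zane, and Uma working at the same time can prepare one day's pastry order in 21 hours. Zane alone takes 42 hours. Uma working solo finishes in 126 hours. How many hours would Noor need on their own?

Combined rate is 1/21 per hour.
Known contribution: 1/42 + 1/126 = (3 + 1)/126 = 4/126 = 2/63 per hour.
So Noor's rate is 1/21 − 2/63 = 1/63, meaning 63 hours alone.

63 hours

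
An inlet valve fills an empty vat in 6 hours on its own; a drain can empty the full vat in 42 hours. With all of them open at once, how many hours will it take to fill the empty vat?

Net rate = 1/6 − 1/42 = (7 − 1)/42 = 6/42 = 1/7 per hour.
Filling time = 1 ÷ (1/7) = 7 hours.

7 hours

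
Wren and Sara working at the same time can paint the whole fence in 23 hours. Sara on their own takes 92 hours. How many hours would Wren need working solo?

92/3 hours

Combined rate is 1/23 per hour.
Known contribution: 1/92 per hour.
So Wren's rate is 1/23 − 1/92 = 3/92, meaning 92/3 hours alone.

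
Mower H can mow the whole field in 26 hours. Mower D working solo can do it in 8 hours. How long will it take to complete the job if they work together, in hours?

104/17 hours

With two workers the combined time is the product over the sum: 26·8/(26+8) = 208/34 = 104/17 hours.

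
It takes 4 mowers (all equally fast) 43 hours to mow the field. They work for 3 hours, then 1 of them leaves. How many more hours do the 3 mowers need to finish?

One mower does 1/172 of the job per hour.
After 3 hours with 4 mowers, 3/43 is done (40/43 left).
With 3 mowers the rate is 3/172, so the rest takes 40/43 ÷ 3/172 = 160/3 hours.

160/3 hours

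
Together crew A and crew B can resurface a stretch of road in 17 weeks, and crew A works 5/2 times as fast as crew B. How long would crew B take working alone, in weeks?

119/2 weeks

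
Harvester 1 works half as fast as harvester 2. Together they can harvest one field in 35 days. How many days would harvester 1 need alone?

105 days

Let harvester 2's rate be r; then harvester 1's rate is (1/2)r, so together (1/2 + 1)r = (3/2)r = 1/35.
Thus r = 2/105 per day.
Harvester 2 alone: 105/2 days; harvester 1 alone: 105 days.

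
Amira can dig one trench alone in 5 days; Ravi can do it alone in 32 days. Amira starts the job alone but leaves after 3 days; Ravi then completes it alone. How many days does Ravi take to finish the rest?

64/5 days

In 3 days Amira does 3/5 of the job, leaving 2/5.
Ravi works at 1/32 per day, so finishing takes 2/5 ÷ 1/32 = 64/5 days.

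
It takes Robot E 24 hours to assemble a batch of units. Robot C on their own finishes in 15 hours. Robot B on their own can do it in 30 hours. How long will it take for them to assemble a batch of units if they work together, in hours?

120/17 hours

Combined rate: 1/24 + 1/15 + 1/30 = (5 + 8 + 4)/120 = 17/120 per hour.
Time = 1 ÷ (17/120) = 120/17 hours.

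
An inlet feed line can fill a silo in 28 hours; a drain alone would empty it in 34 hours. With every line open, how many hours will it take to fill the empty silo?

Net rate = 1/28 − 1/34 = (17 − 14)/476 = 3/476 per hour.
Filling time = 1 ÷ (3/476) = 476/3 hours.

476/3 hours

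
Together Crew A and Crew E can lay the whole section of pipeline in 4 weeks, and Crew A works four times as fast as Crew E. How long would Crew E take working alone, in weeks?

20 weeks

Let Crew E's rate be r; then Crew A's rate is 4r, so together (4 + 1)r = 5r = 1/4.
Thus r = 1/20 per week.
Crew E alone: 20 weeks; Crew A alone: 5 weeks.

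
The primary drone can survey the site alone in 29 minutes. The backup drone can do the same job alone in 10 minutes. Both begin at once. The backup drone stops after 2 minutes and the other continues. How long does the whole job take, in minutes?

In the first 2 minutes the combined rate is 39/290, so 39/145 of the job is done, leaving 106/145.
After the backup drone leaves the rate is 1/29 per minute; the remaining 106/145 takes 106/5 minutes.
Total = 2 + 106/5 = 116/5 minutes.

116/5 minutes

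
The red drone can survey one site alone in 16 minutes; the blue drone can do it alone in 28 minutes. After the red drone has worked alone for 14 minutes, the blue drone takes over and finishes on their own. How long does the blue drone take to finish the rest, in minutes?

In 14 minutes the red drone does 14/16 = 7/8 of the job, leaving 1/8.
The blue drone works at 1/28 per minute, so finishing takes 1/8 ÷ 1/28 = 7/2 minutes.

7/2 minutes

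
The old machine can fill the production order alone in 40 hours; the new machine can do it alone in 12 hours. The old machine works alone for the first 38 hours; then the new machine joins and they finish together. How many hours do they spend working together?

In 38 hours the old machine does 38/40 = 19/20 of the job, leaving 1/20.
The old machine and the new machine together work at 13/120 per hour, so finishing takes 1/20 ÷ 13/120 = 6/13 hours.

6/13 hours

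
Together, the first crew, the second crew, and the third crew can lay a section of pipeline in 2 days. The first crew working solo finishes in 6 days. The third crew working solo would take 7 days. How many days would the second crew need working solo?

21/4 days

Combined rate is 1/2 per day.
Known contribution: 1/6 + 1/7 = (7 + 6)/42 = 13/42 per day.
So the second crew's rate is 1/2 − 13/42 = 4/21, meaning 21/4 days alone.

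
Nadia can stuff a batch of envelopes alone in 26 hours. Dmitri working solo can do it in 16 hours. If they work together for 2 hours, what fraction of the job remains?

83/104

Combined rate: 1/26 + 1/16 = (8 + 13)/208 = 21/208 per hour.
In 2 hours they complete 2·21/208 = 21/104 of the job.
So 83/104 remains.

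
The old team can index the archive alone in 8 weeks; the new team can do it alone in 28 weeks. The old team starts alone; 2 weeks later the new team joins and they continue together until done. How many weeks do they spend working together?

14/3 weeks

In 2 weeks the old team does 2/8 = 1/4 of the job, leaving 3/4.
The old team and the new team together work at 9/56 per week, so finishing takes 3/4 ÷ 9/56 = 14/3 weeks.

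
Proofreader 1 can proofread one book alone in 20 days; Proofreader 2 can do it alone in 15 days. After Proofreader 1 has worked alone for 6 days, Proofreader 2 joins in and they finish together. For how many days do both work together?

In 6 days Proofreader 1 does 6/20 = 3/10 of the job, leaving 7/10.
Proofreader 1 and Proofreader 2 together work at 7/60 per day, so finishing takes 7/10 ÷ 7/60 = 6 days.

6 days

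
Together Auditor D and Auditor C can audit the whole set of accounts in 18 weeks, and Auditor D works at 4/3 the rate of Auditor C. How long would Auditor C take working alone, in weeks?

42 weeks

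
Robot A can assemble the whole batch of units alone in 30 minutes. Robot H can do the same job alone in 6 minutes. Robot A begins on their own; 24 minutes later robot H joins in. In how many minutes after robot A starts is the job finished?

25 minutes

In the first 24 minutes robot A alone does 24/30 = 4/5 of the job, leaving 1/5.
Once everyone is working, combined rate: 1/30 + 1/6 = (1 + 5)/30 = 6/30 = 1/5 per minute.
Remaining 1/5 at 1/5 per minute takes 1 minute.
Total from the start = 24 + 1 = 25 minutes.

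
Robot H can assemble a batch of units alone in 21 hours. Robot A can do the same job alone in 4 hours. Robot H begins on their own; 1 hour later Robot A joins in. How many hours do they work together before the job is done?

16/5 hours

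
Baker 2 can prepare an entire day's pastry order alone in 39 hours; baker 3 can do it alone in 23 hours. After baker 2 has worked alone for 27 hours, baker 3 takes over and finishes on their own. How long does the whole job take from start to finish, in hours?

443/13 hours

In 27 hours baker 2 does 27/39 = 9/13 of the job, leaving 4/13.
Baker 3 works at 1/23 per hour, so finishing takes 4/13 ÷ 1/23 = 92/13 hours.
Total time = 27 + 92/13 = 443/13 hours.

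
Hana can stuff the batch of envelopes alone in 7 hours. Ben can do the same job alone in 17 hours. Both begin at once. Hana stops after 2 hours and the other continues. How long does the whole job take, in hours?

In the first 2 hours the combined rate is 24/119, so 48/119 of the job is done, leaving 71/119.
After Hana leaves the rate is 1/17 per hour; the remaining 71/119 takes 71/7 hours.
Total = 2 + 71/7 = 85/7 hours.

85/7 hours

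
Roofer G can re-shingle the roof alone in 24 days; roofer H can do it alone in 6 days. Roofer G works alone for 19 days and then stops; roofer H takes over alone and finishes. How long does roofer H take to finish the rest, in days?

In 19 days roofer G does 19/24 of the job, leaving 5/24.
Roofer H works at 1/6 per day, so finishing takes 5/24 ÷ 1/6 = 5/4 days.

5/4 days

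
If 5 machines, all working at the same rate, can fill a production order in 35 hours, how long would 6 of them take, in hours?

175/6 hours

Total work is 5·35 = 175 machine-hours.
With 6 machines: 175/6 hours.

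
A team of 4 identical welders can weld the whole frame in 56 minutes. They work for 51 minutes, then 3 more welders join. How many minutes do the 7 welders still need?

One welder does 1/224 of the job per minute.
After 51 minutes with 4 welders, 51/56 is done (5/56 left).
With 7 welders the rate is 7/224 = 1/32, so the rest takes 5/56 ÷ 1/32 = 20/7 minutes.

20/7 minutes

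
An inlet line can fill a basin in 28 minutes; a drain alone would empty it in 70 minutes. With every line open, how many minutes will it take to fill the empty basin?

Net rate = 1/28 − 1/70 = (5 − 2)/140 = 3/140 per minute.
Filling time = 1 ÷ (3/140) = 140/3 minutes.

140/3 minutes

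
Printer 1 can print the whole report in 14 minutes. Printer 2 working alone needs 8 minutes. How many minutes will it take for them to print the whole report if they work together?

Combined rate: 1/14 + 1/8 = (4 + 7)/56 = 11/56 per minute.
Time = 1 ÷ (11/56) = 56/11 minutes.

56/11 minutes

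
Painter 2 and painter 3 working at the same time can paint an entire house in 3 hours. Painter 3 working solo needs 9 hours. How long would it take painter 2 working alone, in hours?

9/2 hours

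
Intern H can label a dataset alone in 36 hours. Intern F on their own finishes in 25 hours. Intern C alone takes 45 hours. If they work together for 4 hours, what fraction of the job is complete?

9/25

Combined rate: 1/36 + 1/25 + 1/45 = (25 + 36 + 20)/900 = 81/900 = 9/100 per hour.
In 4 hours they complete 4·9/100 = 9/25 of the job.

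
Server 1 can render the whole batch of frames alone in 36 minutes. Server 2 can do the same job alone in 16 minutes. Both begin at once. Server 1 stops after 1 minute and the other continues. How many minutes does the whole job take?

140/9 minutes

In the first 1 minute the combined rate is 13/144, so 13/144 of the job is done, leaving 131/144.
After Server 1 leaves the rate is 1/16 per minute; the remaining 131/144 takes 131/9 minutes.
Total = 1 + 131/9 = 140/9 minutes.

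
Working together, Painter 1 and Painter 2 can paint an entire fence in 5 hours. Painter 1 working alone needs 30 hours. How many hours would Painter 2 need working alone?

Combined rate is 1/5 per hour.
Known contribution: 1/30 per hour.
So Painter 2's rate is 1/5 − 1/30 = 1/6, meaning 6 hours alone.

6 hours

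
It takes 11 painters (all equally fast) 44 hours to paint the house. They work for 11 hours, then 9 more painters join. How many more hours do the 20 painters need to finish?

One painter does 1/484 of the job per hour.
After 11 hours with 11 painters, 1/4 is done (3/4 left).
With 20 painters the rate is 20/484 = 5/121, so the rest takes 3/4 ÷ 5/121 = 363/20 hours.

363/20 hours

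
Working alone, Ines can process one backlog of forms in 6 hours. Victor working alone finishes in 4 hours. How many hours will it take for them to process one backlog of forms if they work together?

Combined rate: 1/6 + 1/4 = (2 + 3)/12 = 5/12 per hour.
Time = 1 ÷ (5/12) = 12/5 hours.

12/5 hours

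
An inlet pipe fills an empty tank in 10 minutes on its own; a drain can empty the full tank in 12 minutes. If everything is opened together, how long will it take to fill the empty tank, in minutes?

Net rate = 1/10 − 1/12 = (6 − 5)/60 = 1/60 per minute.
Filling time = 1 ÷ (1/60) = 60 minutes.

60 minutes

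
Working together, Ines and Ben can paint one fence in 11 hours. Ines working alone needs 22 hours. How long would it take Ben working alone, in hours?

22 hours

Combined rate is 1/11 per hour.
Known contribution: 1/22 per hour.
So Ben's rate is 1/11 − 1/22 = 1/22, meaning 22 hours alone.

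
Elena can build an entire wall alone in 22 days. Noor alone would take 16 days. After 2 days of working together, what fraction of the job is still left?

Combined rate: 1/22 + 1/16 = (8 + 11)/176 = 19/176 per day.
In 2 days they complete 2·19/176 = 19/88 of the job.
So 69/88 remains.

69/88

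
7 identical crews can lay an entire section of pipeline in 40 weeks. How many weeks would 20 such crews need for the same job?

Total work is 7·40 = 280 crew-weeks.
With 20 crews: 280/20 = 14 weeks.

14 weeks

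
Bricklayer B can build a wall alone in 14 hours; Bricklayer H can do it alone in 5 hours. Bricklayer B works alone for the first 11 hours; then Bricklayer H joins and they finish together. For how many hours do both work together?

In 11 hours Bricklayer B does 11/14 of the job, leaving 3/14.
Bricklayer B and Bricklayer H together work at 19/70 per hour, so finishing takes 3/14 ÷ 19/70 = 15/19 hours.

15/19 hours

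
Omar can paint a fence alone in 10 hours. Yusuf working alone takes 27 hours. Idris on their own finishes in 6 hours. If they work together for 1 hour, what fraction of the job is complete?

41/135

Combined rate: 1/10 + 1/27 + 1/6 = (27 + 10 + 45)/270 = 82/270 = 41/135 per hour.
In 1 hour they complete 1·41/135 = 41/135 of the job.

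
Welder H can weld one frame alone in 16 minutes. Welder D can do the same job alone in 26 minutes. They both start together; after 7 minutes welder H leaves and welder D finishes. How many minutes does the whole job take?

117/8 minutes

In the first 7 minutes the combined rate is 21/208, so 147/208 of the job is done, leaving 61/208.
After welder H leaves the rate is 1/26 per minute; the remaining 61/208 takes 61/8 minutes.
Total = 7 + 61/8 = 117/8 minutes.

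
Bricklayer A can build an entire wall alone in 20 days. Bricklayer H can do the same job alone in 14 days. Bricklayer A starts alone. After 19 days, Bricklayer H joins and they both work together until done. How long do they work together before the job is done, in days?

In the first 19 days Bricklayer A alone does 19/20 of the job, leaving 1/20.
Once everyone is working, combined rate: 1/20 + 1/14 = (7 + 10)/140 = 17/140 per day.
Remaining 1/20 at 17/140 per day takes 7/17 days.

7/17 days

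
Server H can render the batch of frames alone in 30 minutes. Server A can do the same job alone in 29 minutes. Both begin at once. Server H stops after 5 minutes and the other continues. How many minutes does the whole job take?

145/6 minutes

In the first 5 minutes the combined rate is 59/870, so 59/174 of the job is done, leaving 115/174.
After Server H leaves the rate is 1/29 per minute; the remaining 115/174 takes 115/6 minutes.
Total = 5 + 115/6 = 145/6 minutes.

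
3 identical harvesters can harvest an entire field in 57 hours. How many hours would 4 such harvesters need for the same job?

171/4 hours

Total work is 3·57 = 171 harvester-hours.
With 4 harvesters: 171/4 hours.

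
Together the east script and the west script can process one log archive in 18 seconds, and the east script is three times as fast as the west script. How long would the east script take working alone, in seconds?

24 seconds

Let the west script's rate be r; then the east script's rate is 3r, so together (3 + 1)r = 4r = 1/18.
Thus r = 1/72 per second.
The west script alone: 72 seconds; the east script alone: 24 seconds.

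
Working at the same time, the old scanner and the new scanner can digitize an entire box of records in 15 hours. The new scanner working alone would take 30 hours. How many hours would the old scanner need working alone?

30 hours

Combined rate is 1/15 per hour.
Known contribution: 1/30 per hour.
So the old scanner's rate is 1/15 − 1/30 = 1/30, meaning 30 hours alone.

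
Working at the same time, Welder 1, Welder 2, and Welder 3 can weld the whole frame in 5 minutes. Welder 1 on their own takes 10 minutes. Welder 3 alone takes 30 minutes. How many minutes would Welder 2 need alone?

Combined rate is 1/5 per minute.
Known contribution: 1/10 + 1/30 = (3 + 1)/30 = 4/30 = 2/15 per minute.
So Welder 2's rate is 1/5 − 2/15 = 1/15, meaning 15 minutes alone.

15 minutes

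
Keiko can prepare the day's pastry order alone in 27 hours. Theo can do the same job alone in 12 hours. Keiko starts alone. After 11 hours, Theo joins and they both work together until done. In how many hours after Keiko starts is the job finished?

207/13 hours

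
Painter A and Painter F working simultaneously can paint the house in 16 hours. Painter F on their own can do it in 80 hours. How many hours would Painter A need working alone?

Combined rate is 1/16 per hour.
Known contribution: 1/80 per hour.
So Painter A's rate is 1/16 − 1/80 = 1/20, meaning 20 hours alone.

20 hours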